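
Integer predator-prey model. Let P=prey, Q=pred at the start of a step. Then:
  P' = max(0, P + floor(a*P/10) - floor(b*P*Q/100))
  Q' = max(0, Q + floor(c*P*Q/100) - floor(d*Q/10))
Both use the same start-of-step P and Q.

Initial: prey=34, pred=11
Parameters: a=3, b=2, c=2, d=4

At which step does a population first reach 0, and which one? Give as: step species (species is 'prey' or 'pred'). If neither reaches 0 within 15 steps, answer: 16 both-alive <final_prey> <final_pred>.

Step 1: prey: 34+10-7=37; pred: 11+7-4=14
Step 2: prey: 37+11-10=38; pred: 14+10-5=19
Step 3: prey: 38+11-14=35; pred: 19+14-7=26
Step 4: prey: 35+10-18=27; pred: 26+18-10=34
Step 5: prey: 27+8-18=17; pred: 34+18-13=39
Step 6: prey: 17+5-13=9; pred: 39+13-15=37
Step 7: prey: 9+2-6=5; pred: 37+6-14=29
Step 8: prey: 5+1-2=4; pred: 29+2-11=20
Step 9: prey: 4+1-1=4; pred: 20+1-8=13
Step 10: prey: 4+1-1=4; pred: 13+1-5=9
Step 11: prey: 4+1-0=5; pred: 9+0-3=6
Step 12: prey: 5+1-0=6; pred: 6+0-2=4
Step 13: prey: 6+1-0=7; pred: 4+0-1=3
Step 14: prey: 7+2-0=9; pred: 3+0-1=2
Step 15: prey: 9+2-0=11; pred: 2+0-0=2
No extinction within 15 steps

Answer: 16 both-alive 11 2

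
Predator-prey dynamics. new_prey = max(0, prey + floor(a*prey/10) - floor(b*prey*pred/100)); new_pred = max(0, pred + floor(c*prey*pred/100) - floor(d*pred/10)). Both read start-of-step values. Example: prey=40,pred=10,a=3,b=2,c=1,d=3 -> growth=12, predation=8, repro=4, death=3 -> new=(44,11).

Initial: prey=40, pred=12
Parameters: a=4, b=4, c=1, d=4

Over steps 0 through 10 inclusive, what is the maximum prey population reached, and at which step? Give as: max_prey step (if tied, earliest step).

Step 1: prey: 40+16-19=37; pred: 12+4-4=12
Step 2: prey: 37+14-17=34; pred: 12+4-4=12
Step 3: prey: 34+13-16=31; pred: 12+4-4=12
Step 4: prey: 31+12-14=29; pred: 12+3-4=11
Step 5: prey: 29+11-12=28; pred: 11+3-4=10
Step 6: prey: 28+11-11=28; pred: 10+2-4=8
Step 7: prey: 28+11-8=31; pred: 8+2-3=7
Step 8: prey: 31+12-8=35; pred: 7+2-2=7
Step 9: prey: 35+14-9=40; pred: 7+2-2=7
Step 10: prey: 40+16-11=45; pred: 7+2-2=7
Max prey = 45 at step 10

Answer: 45 10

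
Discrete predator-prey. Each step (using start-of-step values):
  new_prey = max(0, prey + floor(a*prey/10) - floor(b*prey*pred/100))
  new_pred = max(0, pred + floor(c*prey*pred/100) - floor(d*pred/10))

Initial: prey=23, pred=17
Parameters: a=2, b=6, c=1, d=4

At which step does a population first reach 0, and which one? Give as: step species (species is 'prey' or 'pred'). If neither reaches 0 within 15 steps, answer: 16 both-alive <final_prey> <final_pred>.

Answer: 16 both-alive 1 2

Derivation:
Step 1: prey: 23+4-23=4; pred: 17+3-6=14
Step 2: prey: 4+0-3=1; pred: 14+0-5=9
Step 3: prey: 1+0-0=1; pred: 9+0-3=6
Step 4: prey: 1+0-0=1; pred: 6+0-2=4
Step 5: prey: 1+0-0=1; pred: 4+0-1=3
Step 6: prey: 1+0-0=1; pred: 3+0-1=2
Step 7: prey: 1+0-0=1; pred: 2+0-0=2
Steps 8-15: state stable at prey=1, pred=2 (no change)
No extinction within 15 steps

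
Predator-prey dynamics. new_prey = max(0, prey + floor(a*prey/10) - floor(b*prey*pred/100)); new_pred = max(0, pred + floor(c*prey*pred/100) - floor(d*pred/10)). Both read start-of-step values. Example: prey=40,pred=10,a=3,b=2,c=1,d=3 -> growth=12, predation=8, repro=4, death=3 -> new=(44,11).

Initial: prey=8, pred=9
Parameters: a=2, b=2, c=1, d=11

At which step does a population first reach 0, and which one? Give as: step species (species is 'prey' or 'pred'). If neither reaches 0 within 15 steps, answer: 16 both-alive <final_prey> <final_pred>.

Step 1: prey: 8+1-1=8; pred: 9+0-9=0
First extinction: pred at step 1

Answer: 1 pred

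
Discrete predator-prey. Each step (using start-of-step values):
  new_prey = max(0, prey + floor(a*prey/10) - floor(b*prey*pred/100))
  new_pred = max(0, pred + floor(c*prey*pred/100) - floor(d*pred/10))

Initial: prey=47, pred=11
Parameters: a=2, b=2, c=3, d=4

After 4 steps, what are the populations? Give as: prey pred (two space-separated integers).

Step 1: prey: 47+9-10=46; pred: 11+15-4=22
Step 2: prey: 46+9-20=35; pred: 22+30-8=44
Step 3: prey: 35+7-30=12; pred: 44+46-17=73
Step 4: prey: 12+2-17=0; pred: 73+26-29=70

Answer: 0 70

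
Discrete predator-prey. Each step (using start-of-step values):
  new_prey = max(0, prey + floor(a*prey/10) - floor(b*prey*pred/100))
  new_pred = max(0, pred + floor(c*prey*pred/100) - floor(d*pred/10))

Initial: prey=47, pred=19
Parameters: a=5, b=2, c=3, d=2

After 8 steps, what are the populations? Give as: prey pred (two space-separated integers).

Step 1: prey: 47+23-17=53; pred: 19+26-3=42
Step 2: prey: 53+26-44=35; pred: 42+66-8=100
Step 3: prey: 35+17-70=0; pred: 100+105-20=185
Step 4: prey: 0+0-0=0; pred: 185+0-37=148
Step 5: prey: 0+0-0=0; pred: 148+0-29=119
Step 6: prey: 0+0-0=0; pred: 119+0-23=96
Step 7: prey: 0+0-0=0; pred: 96+0-19=77
Step 8: prey: 0+0-0=0; pred: 77+0-15=62

Answer: 0 62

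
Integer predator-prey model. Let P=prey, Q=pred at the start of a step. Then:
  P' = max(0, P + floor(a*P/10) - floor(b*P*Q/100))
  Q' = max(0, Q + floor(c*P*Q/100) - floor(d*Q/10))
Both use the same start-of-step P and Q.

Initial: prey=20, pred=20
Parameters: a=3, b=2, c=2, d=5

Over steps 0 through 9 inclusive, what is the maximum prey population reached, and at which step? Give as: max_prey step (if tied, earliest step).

Answer: 35 9

Derivation:
Step 1: prey: 20+6-8=18; pred: 20+8-10=18
Step 2: prey: 18+5-6=17; pred: 18+6-9=15
Step 3: prey: 17+5-5=17; pred: 15+5-7=13
Step 4: prey: 17+5-4=18; pred: 13+4-6=11
Step 5: prey: 18+5-3=20; pred: 11+3-5=9
Step 6: prey: 20+6-3=23; pred: 9+3-4=8
Step 7: prey: 23+6-3=26; pred: 8+3-4=7
Step 8: prey: 26+7-3=30; pred: 7+3-3=7
Step 9: prey: 30+9-4=35; pred: 7+4-3=8
Max prey = 35 at step 9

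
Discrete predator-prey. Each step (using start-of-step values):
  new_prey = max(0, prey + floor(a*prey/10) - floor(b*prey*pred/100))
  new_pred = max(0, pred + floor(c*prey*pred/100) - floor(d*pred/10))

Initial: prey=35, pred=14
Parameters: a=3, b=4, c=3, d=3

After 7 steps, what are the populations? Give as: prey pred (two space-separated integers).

Step 1: prey: 35+10-19=26; pred: 14+14-4=24
Step 2: prey: 26+7-24=9; pred: 24+18-7=35
Step 3: prey: 9+2-12=0; pred: 35+9-10=34
Step 4: prey: 0+0-0=0; pred: 34+0-10=24
Step 5: prey: 0+0-0=0; pred: 24+0-7=17
Step 6: prey: 0+0-0=0; pred: 17+0-5=12
Step 7: prey: 0+0-0=0; pred: 12+0-3=9

Answer: 0 9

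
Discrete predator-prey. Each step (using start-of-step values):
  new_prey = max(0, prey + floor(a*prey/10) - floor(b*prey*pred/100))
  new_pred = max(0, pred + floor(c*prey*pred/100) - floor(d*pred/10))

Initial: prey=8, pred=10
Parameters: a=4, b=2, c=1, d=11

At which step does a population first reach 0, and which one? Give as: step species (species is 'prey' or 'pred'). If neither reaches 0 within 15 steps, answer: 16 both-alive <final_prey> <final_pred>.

Answer: 1 pred

Derivation:
Step 1: prey: 8+3-1=10; pred: 10+0-11=0
First extinction: pred at step 1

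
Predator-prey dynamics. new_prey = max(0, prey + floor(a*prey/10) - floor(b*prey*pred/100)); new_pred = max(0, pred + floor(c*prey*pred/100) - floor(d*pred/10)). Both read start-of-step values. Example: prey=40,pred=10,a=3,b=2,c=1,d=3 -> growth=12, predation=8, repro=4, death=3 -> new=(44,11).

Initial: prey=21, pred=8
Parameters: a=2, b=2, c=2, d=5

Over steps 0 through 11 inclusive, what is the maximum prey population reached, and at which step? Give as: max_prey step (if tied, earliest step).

Answer: 34 10

Derivation:
Step 1: prey: 21+4-3=22; pred: 8+3-4=7
Step 2: prey: 22+4-3=23; pred: 7+3-3=7
Step 3: prey: 23+4-3=24; pred: 7+3-3=7
Step 4: prey: 24+4-3=25; pred: 7+3-3=7
Step 5: prey: 25+5-3=27; pred: 7+3-3=7
Step 6: prey: 27+5-3=29; pred: 7+3-3=7
Step 7: prey: 29+5-4=30; pred: 7+4-3=8
Step 8: prey: 30+6-4=32; pred: 8+4-4=8
Step 9: prey: 32+6-5=33; pred: 8+5-4=9
Step 10: prey: 33+6-5=34; pred: 9+5-4=10
Step 11: prey: 34+6-6=34; pred: 10+6-5=11
Max prey = 34 at step 10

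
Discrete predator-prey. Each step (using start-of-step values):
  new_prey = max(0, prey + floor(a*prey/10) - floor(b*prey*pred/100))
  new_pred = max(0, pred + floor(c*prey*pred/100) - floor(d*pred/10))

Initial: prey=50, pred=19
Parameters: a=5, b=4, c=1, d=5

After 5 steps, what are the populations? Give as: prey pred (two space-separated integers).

Answer: 26 6

Derivation:
Step 1: prey: 50+25-38=37; pred: 19+9-9=19
Step 2: prey: 37+18-28=27; pred: 19+7-9=17
Step 3: prey: 27+13-18=22; pred: 17+4-8=13
Step 4: prey: 22+11-11=22; pred: 13+2-6=9
Step 5: prey: 22+11-7=26; pred: 9+1-4=6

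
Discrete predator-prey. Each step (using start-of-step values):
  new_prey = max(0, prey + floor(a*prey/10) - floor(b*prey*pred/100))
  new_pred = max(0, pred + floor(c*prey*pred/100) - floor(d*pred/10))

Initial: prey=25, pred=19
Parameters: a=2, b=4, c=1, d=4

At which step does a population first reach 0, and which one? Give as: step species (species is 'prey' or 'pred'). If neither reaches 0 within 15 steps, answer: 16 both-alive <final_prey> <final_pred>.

Answer: 16 both-alive 19 2

Derivation:
Step 1: prey: 25+5-19=11; pred: 19+4-7=16
Step 2: prey: 11+2-7=6; pred: 16+1-6=11
Step 3: prey: 6+1-2=5; pred: 11+0-4=7
Step 4: prey: 5+1-1=5; pred: 7+0-2=5
Step 5: prey: 5+1-1=5; pred: 5+0-2=3
Step 6: prey: 5+1-0=6; pred: 3+0-1=2
Step 7: prey: 6+1-0=7; pred: 2+0-0=2
Step 8: prey: 7+1-0=8; pred: 2+0-0=2
Step 9: prey: 8+1-0=9; pred: 2+0-0=2
Step 10: prey: 9+1-0=10; pred: 2+0-0=2
Step 11: prey: 10+2-0=12; pred: 2+0-0=2
Step 12: prey: 12+2-0=14; pred: 2+0-0=2
Step 13: prey: 14+2-1=15; pred: 2+0-0=2
Step 14: prey: 15+3-1=17; pred: 2+0-0=2
Step 15: prey: 17+3-1=19; pred: 2+0-0=2
No extinction within 15 steps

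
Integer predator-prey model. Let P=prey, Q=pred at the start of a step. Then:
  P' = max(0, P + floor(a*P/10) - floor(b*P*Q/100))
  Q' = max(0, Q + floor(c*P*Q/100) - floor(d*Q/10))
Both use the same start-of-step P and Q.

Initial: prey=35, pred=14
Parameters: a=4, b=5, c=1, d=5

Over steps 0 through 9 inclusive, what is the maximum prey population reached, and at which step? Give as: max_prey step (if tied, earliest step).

Answer: 92 9

Derivation:
Step 1: prey: 35+14-24=25; pred: 14+4-7=11
Step 2: prey: 25+10-13=22; pred: 11+2-5=8
Step 3: prey: 22+8-8=22; pred: 8+1-4=5
Step 4: prey: 22+8-5=25; pred: 5+1-2=4
Step 5: prey: 25+10-5=30; pred: 4+1-2=3
Step 6: prey: 30+12-4=38; pred: 3+0-1=2
Step 7: prey: 38+15-3=50; pred: 2+0-1=1
Step 8: prey: 50+20-2=68; pred: 1+0-0=1
Step 9: prey: 68+27-3=92; pred: 1+0-0=1
Max prey = 92 at step 9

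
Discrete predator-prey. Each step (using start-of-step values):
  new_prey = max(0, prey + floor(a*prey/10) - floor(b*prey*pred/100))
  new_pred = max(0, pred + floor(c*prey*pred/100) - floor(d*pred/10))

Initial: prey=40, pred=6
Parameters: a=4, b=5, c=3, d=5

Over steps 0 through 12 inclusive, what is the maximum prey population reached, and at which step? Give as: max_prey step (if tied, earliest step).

Answer: 44 1

Derivation:
Step 1: prey: 40+16-12=44; pred: 6+7-3=10
Step 2: prey: 44+17-22=39; pred: 10+13-5=18
Step 3: prey: 39+15-35=19; pred: 18+21-9=30
Step 4: prey: 19+7-28=0; pred: 30+17-15=32
Step 5: prey: 0+0-0=0; pred: 32+0-16=16
Step 6: prey: 0+0-0=0; pred: 16+0-8=8
Step 7: prey: 0+0-0=0; pred: 8+0-4=4
Step 8: prey: 0+0-0=0; pred: 4+0-2=2
Step 9: prey: 0+0-0=0; pred: 2+0-1=1
Step 10: prey: 0+0-0=0; pred: 1+0-0=1
Step 11: prey: 0+0-0=0; pred: 1+0-0=1
Step 12: prey: 0+0-0=0; pred: 1+0-0=1
Max prey = 44 at step 1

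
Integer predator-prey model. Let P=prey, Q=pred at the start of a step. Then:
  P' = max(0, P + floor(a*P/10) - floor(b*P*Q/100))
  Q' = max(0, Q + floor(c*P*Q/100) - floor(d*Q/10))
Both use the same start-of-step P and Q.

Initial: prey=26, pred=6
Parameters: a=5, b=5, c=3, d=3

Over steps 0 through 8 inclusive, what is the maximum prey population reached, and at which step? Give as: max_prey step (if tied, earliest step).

Answer: 34 2

Derivation:
Step 1: prey: 26+13-7=32; pred: 6+4-1=9
Step 2: prey: 32+16-14=34; pred: 9+8-2=15
Step 3: prey: 34+17-25=26; pred: 15+15-4=26
Step 4: prey: 26+13-33=6; pred: 26+20-7=39
Step 5: prey: 6+3-11=0; pred: 39+7-11=35
Step 6: prey: 0+0-0=0; pred: 35+0-10=25
Step 7: prey: 0+0-0=0; pred: 25+0-7=18
Step 8: prey: 0+0-0=0; pred: 18+0-5=13
Max prey = 34 at step 2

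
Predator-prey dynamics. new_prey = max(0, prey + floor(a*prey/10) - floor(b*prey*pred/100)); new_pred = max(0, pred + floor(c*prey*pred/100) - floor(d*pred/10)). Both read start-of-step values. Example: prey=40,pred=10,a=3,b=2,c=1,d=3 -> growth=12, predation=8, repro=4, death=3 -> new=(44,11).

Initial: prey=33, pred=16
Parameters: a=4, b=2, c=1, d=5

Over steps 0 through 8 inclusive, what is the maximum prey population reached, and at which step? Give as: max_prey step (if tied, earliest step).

Answer: 107 8

Derivation:
Step 1: prey: 33+13-10=36; pred: 16+5-8=13
Step 2: prey: 36+14-9=41; pred: 13+4-6=11
Step 3: prey: 41+16-9=48; pred: 11+4-5=10
Step 4: prey: 48+19-9=58; pred: 10+4-5=9
Step 5: prey: 58+23-10=71; pred: 9+5-4=10
Step 6: prey: 71+28-14=85; pred: 10+7-5=12
Step 7: prey: 85+34-20=99; pred: 12+10-6=16
Step 8: prey: 99+39-31=107; pred: 16+15-8=23
Max prey = 107 at step 8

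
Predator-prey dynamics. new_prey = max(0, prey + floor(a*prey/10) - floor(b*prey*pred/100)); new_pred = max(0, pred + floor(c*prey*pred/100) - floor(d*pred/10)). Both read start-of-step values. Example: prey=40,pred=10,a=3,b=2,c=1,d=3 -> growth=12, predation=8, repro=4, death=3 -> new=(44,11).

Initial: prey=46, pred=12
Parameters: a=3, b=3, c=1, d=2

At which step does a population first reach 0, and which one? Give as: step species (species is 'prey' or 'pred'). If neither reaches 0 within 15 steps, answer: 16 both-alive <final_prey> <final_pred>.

Answer: 16 both-alive 7 4

Derivation:
Step 1: prey: 46+13-16=43; pred: 12+5-2=15
Step 2: prey: 43+12-19=36; pred: 15+6-3=18
Step 3: prey: 36+10-19=27; pred: 18+6-3=21
Step 4: prey: 27+8-17=18; pred: 21+5-4=22
Step 5: prey: 18+5-11=12; pred: 22+3-4=21
Step 6: prey: 12+3-7=8; pred: 21+2-4=19
Step 7: prey: 8+2-4=6; pred: 19+1-3=17
Step 8: prey: 6+1-3=4; pred: 17+1-3=15
Step 9: prey: 4+1-1=4; pred: 15+0-3=12
Step 10: prey: 4+1-1=4; pred: 12+0-2=10
Step 11: prey: 4+1-1=4; pred: 10+0-2=8
Step 12: prey: 4+1-0=5; pred: 8+0-1=7
Step 13: prey: 5+1-1=5; pred: 7+0-1=6
Step 14: prey: 5+1-0=6; pred: 6+0-1=5
Step 15: prey: 6+1-0=7; pred: 5+0-1=4
No extinction within 15 steps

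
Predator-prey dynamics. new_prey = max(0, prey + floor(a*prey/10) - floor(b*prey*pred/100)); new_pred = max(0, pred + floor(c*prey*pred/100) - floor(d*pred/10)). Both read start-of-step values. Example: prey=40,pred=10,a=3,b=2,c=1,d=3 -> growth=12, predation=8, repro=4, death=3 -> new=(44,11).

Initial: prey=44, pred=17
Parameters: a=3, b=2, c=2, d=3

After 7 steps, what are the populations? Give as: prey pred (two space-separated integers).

Step 1: prey: 44+13-14=43; pred: 17+14-5=26
Step 2: prey: 43+12-22=33; pred: 26+22-7=41
Step 3: prey: 33+9-27=15; pred: 41+27-12=56
Step 4: prey: 15+4-16=3; pred: 56+16-16=56
Step 5: prey: 3+0-3=0; pred: 56+3-16=43
Step 6: prey: 0+0-0=0; pred: 43+0-12=31
Step 7: prey: 0+0-0=0; pred: 31+0-9=22

Answer: 0 22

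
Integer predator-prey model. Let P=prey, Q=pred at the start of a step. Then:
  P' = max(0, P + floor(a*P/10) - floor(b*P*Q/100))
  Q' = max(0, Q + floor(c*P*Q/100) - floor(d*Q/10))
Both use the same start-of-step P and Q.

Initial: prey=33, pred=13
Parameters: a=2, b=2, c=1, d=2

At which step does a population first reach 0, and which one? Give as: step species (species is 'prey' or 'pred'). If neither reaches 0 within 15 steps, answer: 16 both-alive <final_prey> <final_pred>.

Step 1: prey: 33+6-8=31; pred: 13+4-2=15
Step 2: prey: 31+6-9=28; pred: 15+4-3=16
Step 3: prey: 28+5-8=25; pred: 16+4-3=17
Step 4: prey: 25+5-8=22; pred: 17+4-3=18
Step 5: prey: 22+4-7=19; pred: 18+3-3=18
Step 6: prey: 19+3-6=16; pred: 18+3-3=18
Step 7: prey: 16+3-5=14; pred: 18+2-3=17
Step 8: prey: 14+2-4=12; pred: 17+2-3=16
Step 9: prey: 12+2-3=11; pred: 16+1-3=14
Step 10: prey: 11+2-3=10; pred: 14+1-2=13
Step 11: prey: 10+2-2=10; pred: 13+1-2=12
Step 12: prey: 10+2-2=10; pred: 12+1-2=11
Step 13: prey: 10+2-2=10; pred: 11+1-2=10
Step 14: prey: 10+2-2=10; pred: 10+1-2=9
Step 15: prey: 10+2-1=11; pred: 9+0-1=8
No extinction within 15 steps

Answer: 16 both-alive 11 8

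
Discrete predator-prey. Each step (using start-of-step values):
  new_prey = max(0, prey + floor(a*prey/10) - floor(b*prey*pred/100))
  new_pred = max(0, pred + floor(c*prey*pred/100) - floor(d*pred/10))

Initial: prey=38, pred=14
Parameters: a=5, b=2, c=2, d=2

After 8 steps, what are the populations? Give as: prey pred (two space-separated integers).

Step 1: prey: 38+19-10=47; pred: 14+10-2=22
Step 2: prey: 47+23-20=50; pred: 22+20-4=38
Step 3: prey: 50+25-38=37; pred: 38+38-7=69
Step 4: prey: 37+18-51=4; pred: 69+51-13=107
Step 5: prey: 4+2-8=0; pred: 107+8-21=94
Step 6: prey: 0+0-0=0; pred: 94+0-18=76
Step 7: prey: 0+0-0=0; pred: 76+0-15=61
Step 8: prey: 0+0-0=0; pred: 61+0-12=49

Answer: 0 49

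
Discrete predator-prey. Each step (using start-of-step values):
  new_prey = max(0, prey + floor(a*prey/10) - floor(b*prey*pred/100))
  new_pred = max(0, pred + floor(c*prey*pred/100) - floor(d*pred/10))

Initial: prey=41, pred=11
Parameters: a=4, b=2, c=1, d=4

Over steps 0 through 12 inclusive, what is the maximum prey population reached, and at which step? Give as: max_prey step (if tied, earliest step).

Answer: 77 5

Derivation:
Step 1: prey: 41+16-9=48; pred: 11+4-4=11
Step 2: prey: 48+19-10=57; pred: 11+5-4=12
Step 3: prey: 57+22-13=66; pred: 12+6-4=14
Step 4: prey: 66+26-18=74; pred: 14+9-5=18
Step 5: prey: 74+29-26=77; pred: 18+13-7=24
Step 6: prey: 77+30-36=71; pred: 24+18-9=33
Step 7: prey: 71+28-46=53; pred: 33+23-13=43
Step 8: prey: 53+21-45=29; pred: 43+22-17=48
Step 9: prey: 29+11-27=13; pred: 48+13-19=42
Step 10: prey: 13+5-10=8; pred: 42+5-16=31
Step 11: prey: 8+3-4=7; pred: 31+2-12=21
Step 12: prey: 7+2-2=7; pred: 21+1-8=14
Max prey = 77 at step 5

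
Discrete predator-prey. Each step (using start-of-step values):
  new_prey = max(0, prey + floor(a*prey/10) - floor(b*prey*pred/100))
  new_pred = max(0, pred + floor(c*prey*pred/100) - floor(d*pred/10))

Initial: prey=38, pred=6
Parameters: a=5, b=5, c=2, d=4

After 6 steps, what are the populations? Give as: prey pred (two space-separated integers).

Answer: 0 19

Derivation:
Step 1: prey: 38+19-11=46; pred: 6+4-2=8
Step 2: prey: 46+23-18=51; pred: 8+7-3=12
Step 3: prey: 51+25-30=46; pred: 12+12-4=20
Step 4: prey: 46+23-46=23; pred: 20+18-8=30
Step 5: prey: 23+11-34=0; pred: 30+13-12=31
Step 6: prey: 0+0-0=0; pred: 31+0-12=19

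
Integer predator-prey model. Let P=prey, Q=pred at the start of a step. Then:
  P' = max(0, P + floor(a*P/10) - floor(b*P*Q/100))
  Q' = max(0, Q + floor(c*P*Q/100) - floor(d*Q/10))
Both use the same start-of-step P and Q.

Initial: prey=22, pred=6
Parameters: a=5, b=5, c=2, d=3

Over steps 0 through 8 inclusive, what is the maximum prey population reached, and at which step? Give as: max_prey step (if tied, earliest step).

Answer: 34 3

Derivation:
Step 1: prey: 22+11-6=27; pred: 6+2-1=7
Step 2: prey: 27+13-9=31; pred: 7+3-2=8
Step 3: prey: 31+15-12=34; pred: 8+4-2=10
Step 4: prey: 34+17-17=34; pred: 10+6-3=13
Step 5: prey: 34+17-22=29; pred: 13+8-3=18
Step 6: prey: 29+14-26=17; pred: 18+10-5=23
Step 7: prey: 17+8-19=6; pred: 23+7-6=24
Step 8: prey: 6+3-7=2; pred: 24+2-7=19
Max prey = 34 at step 3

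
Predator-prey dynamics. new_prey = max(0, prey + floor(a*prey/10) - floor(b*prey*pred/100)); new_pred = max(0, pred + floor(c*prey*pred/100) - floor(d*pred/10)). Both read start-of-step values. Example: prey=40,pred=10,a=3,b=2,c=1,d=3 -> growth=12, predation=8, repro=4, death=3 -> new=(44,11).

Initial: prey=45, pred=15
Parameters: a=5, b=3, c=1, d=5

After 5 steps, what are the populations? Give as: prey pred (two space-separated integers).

Answer: 68 15

Derivation:
Step 1: prey: 45+22-20=47; pred: 15+6-7=14
Step 2: prey: 47+23-19=51; pred: 14+6-7=13
Step 3: prey: 51+25-19=57; pred: 13+6-6=13
Step 4: prey: 57+28-22=63; pred: 13+7-6=14
Step 5: prey: 63+31-26=68; pred: 14+8-7=15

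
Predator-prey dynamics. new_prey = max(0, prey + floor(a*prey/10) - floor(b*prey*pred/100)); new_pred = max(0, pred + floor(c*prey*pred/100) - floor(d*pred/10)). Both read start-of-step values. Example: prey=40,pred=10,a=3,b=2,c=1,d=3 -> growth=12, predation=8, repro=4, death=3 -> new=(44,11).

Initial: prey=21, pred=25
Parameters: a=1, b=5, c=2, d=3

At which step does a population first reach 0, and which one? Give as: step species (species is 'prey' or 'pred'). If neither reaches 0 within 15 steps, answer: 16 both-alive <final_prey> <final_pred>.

Step 1: prey: 21+2-26=0; pred: 25+10-7=28
First extinction: prey at step 1

Answer: 1 prey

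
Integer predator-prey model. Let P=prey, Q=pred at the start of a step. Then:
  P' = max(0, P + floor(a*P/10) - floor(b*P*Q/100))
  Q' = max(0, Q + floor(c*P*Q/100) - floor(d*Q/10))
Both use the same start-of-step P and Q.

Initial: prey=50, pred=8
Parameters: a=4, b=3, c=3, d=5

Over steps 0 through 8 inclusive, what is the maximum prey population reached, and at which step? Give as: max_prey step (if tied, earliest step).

Step 1: prey: 50+20-12=58; pred: 8+12-4=16
Step 2: prey: 58+23-27=54; pred: 16+27-8=35
Step 3: prey: 54+21-56=19; pred: 35+56-17=74
Step 4: prey: 19+7-42=0; pred: 74+42-37=79
Step 5: prey: 0+0-0=0; pred: 79+0-39=40
Step 6: prey: 0+0-0=0; pred: 40+0-20=20
Step 7: prey: 0+0-0=0; pred: 20+0-10=10
Step 8: prey: 0+0-0=0; pred: 10+0-5=5
Max prey = 58 at step 1

Answer: 58 1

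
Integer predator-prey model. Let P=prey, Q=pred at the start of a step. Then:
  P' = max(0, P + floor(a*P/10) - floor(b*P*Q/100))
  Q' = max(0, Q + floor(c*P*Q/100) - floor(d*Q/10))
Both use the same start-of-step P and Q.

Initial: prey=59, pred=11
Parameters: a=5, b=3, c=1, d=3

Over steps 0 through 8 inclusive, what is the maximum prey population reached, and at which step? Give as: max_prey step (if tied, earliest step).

Step 1: prey: 59+29-19=69; pred: 11+6-3=14
Step 2: prey: 69+34-28=75; pred: 14+9-4=19
Step 3: prey: 75+37-42=70; pred: 19+14-5=28
Step 4: prey: 70+35-58=47; pred: 28+19-8=39
Step 5: prey: 47+23-54=16; pred: 39+18-11=46
Step 6: prey: 16+8-22=2; pred: 46+7-13=40
Step 7: prey: 2+1-2=1; pred: 40+0-12=28
Step 8: prey: 1+0-0=1; pred: 28+0-8=20
Max prey = 75 at step 2

Answer: 75 2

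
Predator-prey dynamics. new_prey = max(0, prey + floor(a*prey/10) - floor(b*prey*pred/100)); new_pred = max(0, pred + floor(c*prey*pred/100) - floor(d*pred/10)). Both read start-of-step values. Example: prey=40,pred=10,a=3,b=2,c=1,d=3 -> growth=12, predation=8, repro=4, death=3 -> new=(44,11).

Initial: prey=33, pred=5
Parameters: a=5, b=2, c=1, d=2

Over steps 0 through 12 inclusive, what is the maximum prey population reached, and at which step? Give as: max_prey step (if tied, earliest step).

Answer: 148 5

Derivation:
Step 1: prey: 33+16-3=46; pred: 5+1-1=5
Step 2: prey: 46+23-4=65; pred: 5+2-1=6
Step 3: prey: 65+32-7=90; pred: 6+3-1=8
Step 4: prey: 90+45-14=121; pred: 8+7-1=14
Step 5: prey: 121+60-33=148; pred: 14+16-2=28
Step 6: prey: 148+74-82=140; pred: 28+41-5=64
Step 7: prey: 140+70-179=31; pred: 64+89-12=141
Step 8: prey: 31+15-87=0; pred: 141+43-28=156
Step 9: prey: 0+0-0=0; pred: 156+0-31=125
Step 10: prey: 0+0-0=0; pred: 125+0-25=100
Step 11: prey: 0+0-0=0; pred: 100+0-20=80
Step 12: prey: 0+0-0=0; pred: 80+0-16=64
Max prey = 148 at step 5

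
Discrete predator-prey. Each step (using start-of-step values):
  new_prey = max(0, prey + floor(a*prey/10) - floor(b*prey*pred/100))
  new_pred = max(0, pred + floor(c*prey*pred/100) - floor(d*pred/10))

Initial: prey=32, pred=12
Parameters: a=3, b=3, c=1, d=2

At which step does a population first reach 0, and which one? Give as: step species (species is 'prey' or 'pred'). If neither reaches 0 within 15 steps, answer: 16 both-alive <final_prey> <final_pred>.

Answer: 16 both-alive 13 6

Derivation:
Step 1: prey: 32+9-11=30; pred: 12+3-2=13
Step 2: prey: 30+9-11=28; pred: 13+3-2=14
Step 3: prey: 28+8-11=25; pred: 14+3-2=15
Step 4: prey: 25+7-11=21; pred: 15+3-3=15
Step 5: prey: 21+6-9=18; pred: 15+3-3=15
Step 6: prey: 18+5-8=15; pred: 15+2-3=14
Step 7: prey: 15+4-6=13; pred: 14+2-2=14
Step 8: prey: 13+3-5=11; pred: 14+1-2=13
Step 9: prey: 11+3-4=10; pred: 13+1-2=12
Step 10: prey: 10+3-3=10; pred: 12+1-2=11
Step 11: prey: 10+3-3=10; pred: 11+1-2=10
Step 12: prey: 10+3-3=10; pred: 10+1-2=9
Step 13: prey: 10+3-2=11; pred: 9+0-1=8
Step 14: prey: 11+3-2=12; pred: 8+0-1=7
Step 15: prey: 12+3-2=13; pred: 7+0-1=6
No extinction within 15 steps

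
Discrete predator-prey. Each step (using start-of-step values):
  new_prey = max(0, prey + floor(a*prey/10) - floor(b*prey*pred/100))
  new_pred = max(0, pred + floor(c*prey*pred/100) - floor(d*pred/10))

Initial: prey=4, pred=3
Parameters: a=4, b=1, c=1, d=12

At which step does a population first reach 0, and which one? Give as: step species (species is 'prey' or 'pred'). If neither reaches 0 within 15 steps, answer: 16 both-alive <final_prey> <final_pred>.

Step 1: prey: 4+1-0=5; pred: 3+0-3=0
First extinction: pred at step 1

Answer: 1 pred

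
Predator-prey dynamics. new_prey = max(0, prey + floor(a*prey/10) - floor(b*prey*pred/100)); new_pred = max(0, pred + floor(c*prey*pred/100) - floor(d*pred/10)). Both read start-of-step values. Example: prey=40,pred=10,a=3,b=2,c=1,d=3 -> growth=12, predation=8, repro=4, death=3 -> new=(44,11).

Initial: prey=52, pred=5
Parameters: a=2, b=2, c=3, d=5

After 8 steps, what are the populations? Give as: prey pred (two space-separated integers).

Step 1: prey: 52+10-5=57; pred: 5+7-2=10
Step 2: prey: 57+11-11=57; pred: 10+17-5=22
Step 3: prey: 57+11-25=43; pred: 22+37-11=48
Step 4: prey: 43+8-41=10; pred: 48+61-24=85
Step 5: prey: 10+2-17=0; pred: 85+25-42=68
Step 6: prey: 0+0-0=0; pred: 68+0-34=34
Step 7: prey: 0+0-0=0; pred: 34+0-17=17
Step 8: prey: 0+0-0=0; pred: 17+0-8=9

Answer: 0 9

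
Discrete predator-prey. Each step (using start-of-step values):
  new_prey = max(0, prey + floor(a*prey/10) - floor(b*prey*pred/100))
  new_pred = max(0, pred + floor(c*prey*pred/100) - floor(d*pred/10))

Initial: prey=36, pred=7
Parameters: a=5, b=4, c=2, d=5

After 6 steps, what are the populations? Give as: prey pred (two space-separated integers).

Answer: 1 30

Derivation:
Step 1: prey: 36+18-10=44; pred: 7+5-3=9
Step 2: prey: 44+22-15=51; pred: 9+7-4=12
Step 3: prey: 51+25-24=52; pred: 12+12-6=18
Step 4: prey: 52+26-37=41; pred: 18+18-9=27
Step 5: prey: 41+20-44=17; pred: 27+22-13=36
Step 6: prey: 17+8-24=1; pred: 36+12-18=30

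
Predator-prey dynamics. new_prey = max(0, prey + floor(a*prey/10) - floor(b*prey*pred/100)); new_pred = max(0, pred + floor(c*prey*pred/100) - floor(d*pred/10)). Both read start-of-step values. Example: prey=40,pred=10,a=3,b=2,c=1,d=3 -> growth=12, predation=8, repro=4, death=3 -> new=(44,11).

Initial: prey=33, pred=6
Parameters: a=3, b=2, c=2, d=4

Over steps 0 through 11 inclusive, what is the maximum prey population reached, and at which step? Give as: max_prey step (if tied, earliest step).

Answer: 49 3

Derivation:
Step 1: prey: 33+9-3=39; pred: 6+3-2=7
Step 2: prey: 39+11-5=45; pred: 7+5-2=10
Step 3: prey: 45+13-9=49; pred: 10+9-4=15
Step 4: prey: 49+14-14=49; pred: 15+14-6=23
Step 5: prey: 49+14-22=41; pred: 23+22-9=36
Step 6: prey: 41+12-29=24; pred: 36+29-14=51
Step 7: prey: 24+7-24=7; pred: 51+24-20=55
Step 8: prey: 7+2-7=2; pred: 55+7-22=40
Step 9: prey: 2+0-1=1; pred: 40+1-16=25
Step 10: prey: 1+0-0=1; pred: 25+0-10=15
Step 11: prey: 1+0-0=1; pred: 15+0-6=9
Max prey = 49 at step 3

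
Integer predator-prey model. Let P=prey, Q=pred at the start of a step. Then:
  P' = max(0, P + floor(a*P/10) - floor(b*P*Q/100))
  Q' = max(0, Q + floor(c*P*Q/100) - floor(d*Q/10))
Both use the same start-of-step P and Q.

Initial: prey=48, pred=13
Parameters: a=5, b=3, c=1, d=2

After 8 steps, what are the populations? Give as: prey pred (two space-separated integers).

Step 1: prey: 48+24-18=54; pred: 13+6-2=17
Step 2: prey: 54+27-27=54; pred: 17+9-3=23
Step 3: prey: 54+27-37=44; pred: 23+12-4=31
Step 4: prey: 44+22-40=26; pred: 31+13-6=38
Step 5: prey: 26+13-29=10; pred: 38+9-7=40
Step 6: prey: 10+5-12=3; pred: 40+4-8=36
Step 7: prey: 3+1-3=1; pred: 36+1-7=30
Step 8: prey: 1+0-0=1; pred: 30+0-6=24

Answer: 1 24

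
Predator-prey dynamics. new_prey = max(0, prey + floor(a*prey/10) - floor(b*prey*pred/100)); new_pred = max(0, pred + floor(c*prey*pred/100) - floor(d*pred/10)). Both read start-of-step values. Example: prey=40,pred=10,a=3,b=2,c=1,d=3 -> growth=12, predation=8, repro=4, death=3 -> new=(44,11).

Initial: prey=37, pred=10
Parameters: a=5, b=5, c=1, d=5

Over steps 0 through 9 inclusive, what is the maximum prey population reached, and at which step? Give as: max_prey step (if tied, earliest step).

Answer: 106 7

Derivation:
Step 1: prey: 37+18-18=37; pred: 10+3-5=8
Step 2: prey: 37+18-14=41; pred: 8+2-4=6
Step 3: prey: 41+20-12=49; pred: 6+2-3=5
Step 4: prey: 49+24-12=61; pred: 5+2-2=5
Step 5: prey: 61+30-15=76; pred: 5+3-2=6
Step 6: prey: 76+38-22=92; pred: 6+4-3=7
Step 7: prey: 92+46-32=106; pred: 7+6-3=10
Step 8: prey: 106+53-53=106; pred: 10+10-5=15
Step 9: prey: 106+53-79=80; pred: 15+15-7=23
Max prey = 106 at step 7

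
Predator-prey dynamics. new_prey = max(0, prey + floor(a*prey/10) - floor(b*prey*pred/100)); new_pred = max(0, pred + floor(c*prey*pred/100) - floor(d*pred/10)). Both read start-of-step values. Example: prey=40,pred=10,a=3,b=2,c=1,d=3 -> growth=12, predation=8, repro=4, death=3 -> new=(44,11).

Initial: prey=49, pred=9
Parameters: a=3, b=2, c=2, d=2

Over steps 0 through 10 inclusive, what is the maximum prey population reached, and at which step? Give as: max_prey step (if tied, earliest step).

Step 1: prey: 49+14-8=55; pred: 9+8-1=16
Step 2: prey: 55+16-17=54; pred: 16+17-3=30
Step 3: prey: 54+16-32=38; pred: 30+32-6=56
Step 4: prey: 38+11-42=7; pred: 56+42-11=87
Step 5: prey: 7+2-12=0; pred: 87+12-17=82
Step 6: prey: 0+0-0=0; pred: 82+0-16=66
Step 7: prey: 0+0-0=0; pred: 66+0-13=53
Step 8: prey: 0+0-0=0; pred: 53+0-10=43
Step 9: prey: 0+0-0=0; pred: 43+0-8=35
Step 10: prey: 0+0-0=0; pred: 35+0-7=28
Max prey = 55 at step 1

Answer: 55 1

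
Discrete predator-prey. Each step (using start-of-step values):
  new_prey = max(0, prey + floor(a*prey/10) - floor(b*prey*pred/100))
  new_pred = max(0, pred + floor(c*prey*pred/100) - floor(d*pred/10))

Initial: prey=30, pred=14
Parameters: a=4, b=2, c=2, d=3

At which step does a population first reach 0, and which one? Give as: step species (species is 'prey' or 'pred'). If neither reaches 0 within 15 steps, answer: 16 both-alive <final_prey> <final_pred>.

Step 1: prey: 30+12-8=34; pred: 14+8-4=18
Step 2: prey: 34+13-12=35; pred: 18+12-5=25
Step 3: prey: 35+14-17=32; pred: 25+17-7=35
Step 4: prey: 32+12-22=22; pred: 35+22-10=47
Step 5: prey: 22+8-20=10; pred: 47+20-14=53
Step 6: prey: 10+4-10=4; pred: 53+10-15=48
Step 7: prey: 4+1-3=2; pred: 48+3-14=37
Step 8: prey: 2+0-1=1; pred: 37+1-11=27
Step 9: prey: 1+0-0=1; pred: 27+0-8=19
Step 10: prey: 1+0-0=1; pred: 19+0-5=14
Step 11: prey: 1+0-0=1; pred: 14+0-4=10
Step 12: prey: 1+0-0=1; pred: 10+0-3=7
Step 13: prey: 1+0-0=1; pred: 7+0-2=5
Step 14: prey: 1+0-0=1; pred: 5+0-1=4
Step 15: prey: 1+0-0=1; pred: 4+0-1=3
No extinction within 15 steps

Answer: 16 both-alive 1 3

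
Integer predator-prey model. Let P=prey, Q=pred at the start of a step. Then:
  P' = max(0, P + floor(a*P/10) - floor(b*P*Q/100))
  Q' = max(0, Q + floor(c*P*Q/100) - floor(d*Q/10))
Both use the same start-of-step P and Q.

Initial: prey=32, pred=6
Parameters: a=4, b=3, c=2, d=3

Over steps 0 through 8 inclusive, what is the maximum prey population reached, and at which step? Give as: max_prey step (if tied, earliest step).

Step 1: prey: 32+12-5=39; pred: 6+3-1=8
Step 2: prey: 39+15-9=45; pred: 8+6-2=12
Step 3: prey: 45+18-16=47; pred: 12+10-3=19
Step 4: prey: 47+18-26=39; pred: 19+17-5=31
Step 5: prey: 39+15-36=18; pred: 31+24-9=46
Step 6: prey: 18+7-24=1; pred: 46+16-13=49
Step 7: prey: 1+0-1=0; pred: 49+0-14=35
Step 8: prey: 0+0-0=0; pred: 35+0-10=25
Max prey = 47 at step 3

Answer: 47 3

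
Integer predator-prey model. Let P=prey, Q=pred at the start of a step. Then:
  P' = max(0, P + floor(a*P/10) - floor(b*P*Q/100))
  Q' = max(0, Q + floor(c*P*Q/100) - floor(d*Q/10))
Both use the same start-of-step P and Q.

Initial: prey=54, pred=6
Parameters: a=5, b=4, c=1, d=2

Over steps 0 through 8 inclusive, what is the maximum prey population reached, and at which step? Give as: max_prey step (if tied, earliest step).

Step 1: prey: 54+27-12=69; pred: 6+3-1=8
Step 2: prey: 69+34-22=81; pred: 8+5-1=12
Step 3: prey: 81+40-38=83; pred: 12+9-2=19
Step 4: prey: 83+41-63=61; pred: 19+15-3=31
Step 5: prey: 61+30-75=16; pred: 31+18-6=43
Step 6: prey: 16+8-27=0; pred: 43+6-8=41
Step 7: prey: 0+0-0=0; pred: 41+0-8=33
Step 8: prey: 0+0-0=0; pred: 33+0-6=27
Max prey = 83 at step 3

Answer: 83 3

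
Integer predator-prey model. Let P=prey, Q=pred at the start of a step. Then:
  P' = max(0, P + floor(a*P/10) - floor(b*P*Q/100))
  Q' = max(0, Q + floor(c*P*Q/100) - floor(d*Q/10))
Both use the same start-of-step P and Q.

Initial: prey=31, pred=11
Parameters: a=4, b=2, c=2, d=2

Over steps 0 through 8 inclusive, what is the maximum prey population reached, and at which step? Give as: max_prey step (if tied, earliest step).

Answer: 40 2

Derivation:
Step 1: prey: 31+12-6=37; pred: 11+6-2=15
Step 2: prey: 37+14-11=40; pred: 15+11-3=23
Step 3: prey: 40+16-18=38; pred: 23+18-4=37
Step 4: prey: 38+15-28=25; pred: 37+28-7=58
Step 5: prey: 25+10-29=6; pred: 58+29-11=76
Step 6: prey: 6+2-9=0; pred: 76+9-15=70
Step 7: prey: 0+0-0=0; pred: 70+0-14=56
Step 8: prey: 0+0-0=0; pred: 56+0-11=45
Max prey = 40 at step 2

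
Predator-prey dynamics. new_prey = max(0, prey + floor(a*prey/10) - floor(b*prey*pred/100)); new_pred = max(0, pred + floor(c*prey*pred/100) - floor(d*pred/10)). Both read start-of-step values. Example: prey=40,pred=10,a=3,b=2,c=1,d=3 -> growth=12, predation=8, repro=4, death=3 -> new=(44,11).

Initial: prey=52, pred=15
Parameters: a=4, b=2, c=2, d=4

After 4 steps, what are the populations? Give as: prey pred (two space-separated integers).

Answer: 0 82

Derivation:
Step 1: prey: 52+20-15=57; pred: 15+15-6=24
Step 2: prey: 57+22-27=52; pred: 24+27-9=42
Step 3: prey: 52+20-43=29; pred: 42+43-16=69
Step 4: prey: 29+11-40=0; pred: 69+40-27=82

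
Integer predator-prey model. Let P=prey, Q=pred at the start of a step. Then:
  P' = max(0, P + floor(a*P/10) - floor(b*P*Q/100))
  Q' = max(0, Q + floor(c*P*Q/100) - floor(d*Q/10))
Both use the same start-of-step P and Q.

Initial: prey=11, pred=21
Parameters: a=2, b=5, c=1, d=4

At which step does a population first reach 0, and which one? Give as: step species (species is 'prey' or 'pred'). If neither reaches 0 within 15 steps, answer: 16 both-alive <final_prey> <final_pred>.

Step 1: prey: 11+2-11=2; pred: 21+2-8=15
Step 2: prey: 2+0-1=1; pred: 15+0-6=9
Step 3: prey: 1+0-0=1; pred: 9+0-3=6
Step 4: prey: 1+0-0=1; pred: 6+0-2=4
Step 5: prey: 1+0-0=1; pred: 4+0-1=3
Step 6: prey: 1+0-0=1; pred: 3+0-1=2
Step 7: prey: 1+0-0=1; pred: 2+0-0=2
Steps 8-15: state stable at prey=1, pred=2 (no change)
No extinction within 15 steps

Answer: 16 both-alive 1 2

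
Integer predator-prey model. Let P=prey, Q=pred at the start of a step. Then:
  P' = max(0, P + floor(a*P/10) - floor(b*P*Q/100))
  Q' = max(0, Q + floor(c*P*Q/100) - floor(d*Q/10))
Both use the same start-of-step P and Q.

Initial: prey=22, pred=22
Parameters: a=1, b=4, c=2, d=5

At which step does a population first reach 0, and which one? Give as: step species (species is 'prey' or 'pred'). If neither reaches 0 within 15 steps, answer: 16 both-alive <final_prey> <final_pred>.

Step 1: prey: 22+2-19=5; pred: 22+9-11=20
Step 2: prey: 5+0-4=1; pred: 20+2-10=12
Step 3: prey: 1+0-0=1; pred: 12+0-6=6
Step 4: prey: 1+0-0=1; pred: 6+0-3=3
Step 5: prey: 1+0-0=1; pred: 3+0-1=2
Step 6: prey: 1+0-0=1; pred: 2+0-1=1
Step 7: prey: 1+0-0=1; pred: 1+0-0=1
Steps 8-15: state stable at prey=1, pred=1 (no change)
No extinction within 15 steps

Answer: 16 both-alive 1 1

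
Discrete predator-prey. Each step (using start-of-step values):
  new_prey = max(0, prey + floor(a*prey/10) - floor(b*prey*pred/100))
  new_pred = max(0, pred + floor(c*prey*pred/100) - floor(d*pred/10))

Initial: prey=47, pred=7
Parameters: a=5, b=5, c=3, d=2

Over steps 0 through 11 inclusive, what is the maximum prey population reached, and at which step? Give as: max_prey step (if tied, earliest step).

Answer: 54 1

Derivation:
Step 1: prey: 47+23-16=54; pred: 7+9-1=15
Step 2: prey: 54+27-40=41; pred: 15+24-3=36
Step 3: prey: 41+20-73=0; pred: 36+44-7=73
Step 4: prey: 0+0-0=0; pred: 73+0-14=59
Step 5: prey: 0+0-0=0; pred: 59+0-11=48
Step 6: prey: 0+0-0=0; pred: 48+0-9=39
Step 7: prey: 0+0-0=0; pred: 39+0-7=32
Step 8: prey: 0+0-0=0; pred: 32+0-6=26
Step 9: prey: 0+0-0=0; pred: 26+0-5=21
Step 10: prey: 0+0-0=0; pred: 21+0-4=17
Step 11: prey: 0+0-0=0; pred: 17+0-3=14
Max prey = 54 at step 1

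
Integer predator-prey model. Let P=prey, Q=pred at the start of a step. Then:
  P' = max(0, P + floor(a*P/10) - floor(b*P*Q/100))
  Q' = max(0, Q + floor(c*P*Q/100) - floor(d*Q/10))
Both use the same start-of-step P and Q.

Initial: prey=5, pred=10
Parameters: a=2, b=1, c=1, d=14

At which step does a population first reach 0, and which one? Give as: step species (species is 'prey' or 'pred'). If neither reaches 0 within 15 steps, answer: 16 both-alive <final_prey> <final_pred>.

Answer: 1 pred

Derivation:
Step 1: prey: 5+1-0=6; pred: 10+0-14=0
First extinction: pred at step 1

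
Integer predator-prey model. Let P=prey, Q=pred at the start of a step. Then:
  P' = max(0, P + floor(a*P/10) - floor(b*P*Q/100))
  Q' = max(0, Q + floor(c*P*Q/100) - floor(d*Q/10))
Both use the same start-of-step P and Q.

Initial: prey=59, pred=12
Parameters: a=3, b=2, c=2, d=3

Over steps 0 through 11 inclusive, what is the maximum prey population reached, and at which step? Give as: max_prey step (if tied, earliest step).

Step 1: prey: 59+17-14=62; pred: 12+14-3=23
Step 2: prey: 62+18-28=52; pred: 23+28-6=45
Step 3: prey: 52+15-46=21; pred: 45+46-13=78
Step 4: prey: 21+6-32=0; pred: 78+32-23=87
Step 5: prey: 0+0-0=0; pred: 87+0-26=61
Step 6: prey: 0+0-0=0; pred: 61+0-18=43
Step 7: prey: 0+0-0=0; pred: 43+0-12=31
Step 8: prey: 0+0-0=0; pred: 31+0-9=22
Step 9: prey: 0+0-0=0; pred: 22+0-6=16
Step 10: prey: 0+0-0=0; pred: 16+0-4=12
Step 11: prey: 0+0-0=0; pred: 12+0-3=9
Max prey = 62 at step 1

Answer: 62 1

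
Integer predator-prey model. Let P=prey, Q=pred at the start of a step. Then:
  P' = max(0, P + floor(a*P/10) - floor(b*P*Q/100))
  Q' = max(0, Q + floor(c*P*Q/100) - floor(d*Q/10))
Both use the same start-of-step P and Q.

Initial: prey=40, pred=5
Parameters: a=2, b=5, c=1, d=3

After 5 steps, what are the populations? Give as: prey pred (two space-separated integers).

Step 1: prey: 40+8-10=38; pred: 5+2-1=6
Step 2: prey: 38+7-11=34; pred: 6+2-1=7
Step 3: prey: 34+6-11=29; pred: 7+2-2=7
Step 4: prey: 29+5-10=24; pred: 7+2-2=7
Step 5: prey: 24+4-8=20; pred: 7+1-2=6

Answer: 20 6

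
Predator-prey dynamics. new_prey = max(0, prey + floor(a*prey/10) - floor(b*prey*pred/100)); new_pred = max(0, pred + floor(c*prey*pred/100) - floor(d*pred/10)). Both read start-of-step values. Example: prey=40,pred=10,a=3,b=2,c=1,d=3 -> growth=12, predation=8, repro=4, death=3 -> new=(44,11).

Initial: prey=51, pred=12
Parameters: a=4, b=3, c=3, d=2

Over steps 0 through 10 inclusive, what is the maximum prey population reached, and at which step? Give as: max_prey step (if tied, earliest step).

Step 1: prey: 51+20-18=53; pred: 12+18-2=28
Step 2: prey: 53+21-44=30; pred: 28+44-5=67
Step 3: prey: 30+12-60=0; pred: 67+60-13=114
Step 4: prey: 0+0-0=0; pred: 114+0-22=92
Step 5: prey: 0+0-0=0; pred: 92+0-18=74
Step 6: prey: 0+0-0=0; pred: 74+0-14=60
Step 7: prey: 0+0-0=0; pred: 60+0-12=48
Step 8: prey: 0+0-0=0; pred: 48+0-9=39
Step 9: prey: 0+0-0=0; pred: 39+0-7=32
Step 10: prey: 0+0-0=0; pred: 32+0-6=26
Max prey = 53 at step 1

Answer: 53 1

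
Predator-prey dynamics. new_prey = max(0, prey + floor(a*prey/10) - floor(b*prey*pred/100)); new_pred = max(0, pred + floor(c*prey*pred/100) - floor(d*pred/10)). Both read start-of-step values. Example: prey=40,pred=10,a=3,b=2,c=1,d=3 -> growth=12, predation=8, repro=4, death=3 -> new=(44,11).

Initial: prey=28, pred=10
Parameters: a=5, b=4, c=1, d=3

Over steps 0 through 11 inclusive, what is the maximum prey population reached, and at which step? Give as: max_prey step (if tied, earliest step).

Step 1: prey: 28+14-11=31; pred: 10+2-3=9
Step 2: prey: 31+15-11=35; pred: 9+2-2=9
Step 3: prey: 35+17-12=40; pred: 9+3-2=10
Step 4: prey: 40+20-16=44; pred: 10+4-3=11
Step 5: prey: 44+22-19=47; pred: 11+4-3=12
Step 6: prey: 47+23-22=48; pred: 12+5-3=14
Step 7: prey: 48+24-26=46; pred: 14+6-4=16
Step 8: prey: 46+23-29=40; pred: 16+7-4=19
Step 9: prey: 40+20-30=30; pred: 19+7-5=21
Step 10: prey: 30+15-25=20; pred: 21+6-6=21
Step 11: prey: 20+10-16=14; pred: 21+4-6=19
Max prey = 48 at step 6

Answer: 48 6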